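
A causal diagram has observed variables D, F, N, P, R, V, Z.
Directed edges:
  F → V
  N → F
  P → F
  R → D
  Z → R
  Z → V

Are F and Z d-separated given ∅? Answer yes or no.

Bayes-Ball from F | ∅ reaches {N,P,V}.
Z ∉ reach(F|∅) ⇒ F ⊥ Z | ∅.

Yes — F ⊥ Z | ∅.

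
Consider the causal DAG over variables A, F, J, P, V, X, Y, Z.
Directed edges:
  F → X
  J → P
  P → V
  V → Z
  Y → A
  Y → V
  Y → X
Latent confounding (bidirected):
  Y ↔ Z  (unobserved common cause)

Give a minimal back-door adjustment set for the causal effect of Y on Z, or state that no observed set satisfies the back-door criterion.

desc(Y)\{Y}={A,V,X,Z}; candidates ⊆ {F,J,P}.
Y↔Z: latent back-door arc(s) into Y.
size 0: {}; under {} Y still reaches {Z} ∋ Z.
size 1: {F}, {J}, {P}; under {F} Y still reaches {Z} ∋ Z.
size 2: {F,J}, {F,P}, {J,P}; under {F,J} Y still reaches {Z} ∋ Z.
Y↔Z cannot be blocked by any observed set — no back-door set.

Y→Z: no observed back-door set.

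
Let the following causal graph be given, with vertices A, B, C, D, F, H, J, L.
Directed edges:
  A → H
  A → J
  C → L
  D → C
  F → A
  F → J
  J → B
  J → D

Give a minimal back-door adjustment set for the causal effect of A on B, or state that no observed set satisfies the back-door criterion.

desc(A)\{A}={B,C,D,H,J,L}; candidates ⊆ {F}.
size 0: {}; under {} A still reaches {B,C,D,F,J,L} ∋ B.
{F}: A⊥B given {F} in G with A→· removed — back-door holds.

A→B: minimal back-door set {F}.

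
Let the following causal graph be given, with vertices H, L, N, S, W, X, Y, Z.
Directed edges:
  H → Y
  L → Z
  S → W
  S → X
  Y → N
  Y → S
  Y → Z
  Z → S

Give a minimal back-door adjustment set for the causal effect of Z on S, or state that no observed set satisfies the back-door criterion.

Z→S: minimal back-door set {Y}.

desc(Z)\{Z}={S,W,X}; candidates ⊆ {H,L,N,Y}.
size 0: {}; under {} Z still reaches {H,L,N,S,W,X,Y} ∋ S.
{Y}: Z⊥S given {Y} in G with Z→· removed — back-door holds.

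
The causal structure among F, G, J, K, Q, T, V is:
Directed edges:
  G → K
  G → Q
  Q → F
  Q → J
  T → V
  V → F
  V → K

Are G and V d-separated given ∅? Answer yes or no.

Yes — G ⊥ V | ∅.

Bayes-Ball from G | ∅ reaches {F,J,K,Q}.
V ∉ reach(G|∅) ⇒ G ⊥ V | ∅.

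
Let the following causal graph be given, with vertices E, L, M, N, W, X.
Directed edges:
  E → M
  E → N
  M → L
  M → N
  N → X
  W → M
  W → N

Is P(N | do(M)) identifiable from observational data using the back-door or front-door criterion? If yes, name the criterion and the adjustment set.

desc(M)\{M}={L,N,X}; candidates ⊆ {E,W}.
size 0: {}; under {} M still reaches {E,N,W,X} ∋ N.
size 1: {E}, {W}; under {E} M still reaches {N,W,X} ∋ N.
{E,W}: M⊥N given {E,W} in G with M→· removed — back-door holds.
P(N|do(M)) = Σ_{E,W} P(N|M,E,W)·P(E,W).

P(N|do(M)): backdoor, adjust for {E, W}.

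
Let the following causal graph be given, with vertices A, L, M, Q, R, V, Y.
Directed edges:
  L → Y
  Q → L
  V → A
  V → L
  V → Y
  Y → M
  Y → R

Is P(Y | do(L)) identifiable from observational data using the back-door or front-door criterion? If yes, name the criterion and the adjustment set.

P(Y|do(L)): backdoor, adjust for {V}.

desc(L)\{L}={M,R,Y}; candidates ⊆ {A,Q,V}.
size 0: {}; under {} L still reaches {A,M,Q,R,V,Y} ∋ Y.
{V}: L⊥Y given {V} in G with L→· removed — back-door holds.
P(Y|do(L)) = Σ_{V} P(Y|L,V)·P(V).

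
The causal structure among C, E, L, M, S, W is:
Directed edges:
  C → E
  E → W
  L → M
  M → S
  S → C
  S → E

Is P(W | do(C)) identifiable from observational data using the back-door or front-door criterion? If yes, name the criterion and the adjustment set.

P(W|do(C)): backdoor, adjust for {S}.

desc(C)\{C}={E,W}; candidates ⊆ {L,M,S}.
size 0: {}; under {} C still reaches {E,L,M,S,W} ∋ W.
{S}: C⊥W given {S} in G with C→· removed — back-door holds.
P(W|do(C)) = Σ_{S} P(W|C,S)·P(S).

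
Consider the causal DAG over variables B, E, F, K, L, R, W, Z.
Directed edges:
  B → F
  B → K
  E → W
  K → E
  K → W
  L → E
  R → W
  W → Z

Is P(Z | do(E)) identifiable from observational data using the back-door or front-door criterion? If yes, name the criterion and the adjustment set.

desc(E)\{E}={W,Z}; candidates ⊆ {B,F,K,L,R}.
size 0: {}; under {} E still reaches {B,F,K,L,W,Z} ∋ Z.
{K}: E⊥Z given {K} in G with E→· removed — back-door holds.
P(Z|do(E)) = Σ_{K} P(Z|E,K)·P(K).

P(Z|do(E)): backdoor, adjust for {K}.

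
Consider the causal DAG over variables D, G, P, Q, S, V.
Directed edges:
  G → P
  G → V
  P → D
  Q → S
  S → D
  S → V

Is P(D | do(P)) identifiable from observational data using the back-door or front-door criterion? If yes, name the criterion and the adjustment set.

desc(P)\{P}={D}; candidates ⊆ {G,Q,S,V}.
∅: P⊥D given ∅ in G with P→· removed — back-door holds.
P(D|do(P)) = P(D|P) — no adjustment needed.

P(D|do(P)): backdoor, adjust for ∅.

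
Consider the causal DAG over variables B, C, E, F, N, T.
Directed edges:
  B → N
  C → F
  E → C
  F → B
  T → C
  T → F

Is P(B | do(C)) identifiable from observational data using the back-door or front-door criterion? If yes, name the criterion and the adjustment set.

desc(C)\{C}={B,F,N}; candidates ⊆ {E,T}.
size 0: {}; under {} C still reaches {B,E,F,N,T} ∋ B.
{T}: C⊥B given {T} in G with C→· removed — back-door holds.
P(B|do(C)) = Σ_{T} P(B|C,T)·P(T).

P(B|do(C)): backdoor, adjust for {T}.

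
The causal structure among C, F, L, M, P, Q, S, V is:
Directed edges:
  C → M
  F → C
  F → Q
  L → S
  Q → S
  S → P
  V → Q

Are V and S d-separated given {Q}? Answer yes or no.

Bayes-Ball from V | {Q} reaches {C,F,M}.
S ∉ reach(V|{Q}) ⇒ V ⊥ S | {Q}.

Yes — V ⊥ S | {Q}.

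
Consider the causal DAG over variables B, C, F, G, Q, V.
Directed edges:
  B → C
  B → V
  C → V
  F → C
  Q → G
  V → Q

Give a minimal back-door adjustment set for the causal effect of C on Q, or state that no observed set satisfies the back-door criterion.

C→Q: minimal back-door set {B}.

desc(C)\{C}={G,Q,V}; candidates ⊆ {B,F}.
size 0: {}; under {} C still reaches {B,F,G,Q,V} ∋ Q.
{B}: C⊥Q given {B} in G with C→· removed — back-door holds.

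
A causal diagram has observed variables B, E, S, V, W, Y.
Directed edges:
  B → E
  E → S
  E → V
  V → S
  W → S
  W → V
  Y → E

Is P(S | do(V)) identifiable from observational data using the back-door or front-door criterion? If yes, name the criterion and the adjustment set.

P(S|do(V)): backdoor, adjust for {E, W}.

desc(V)\{V}={S}; candidates ⊆ {B,E,W,Y}.
size 0: {}; under {} V still reaches {B,E,S,W,Y} ∋ S.
size 1: {B}, {E}, {W} …(+1); under {B} V still reaches {E,S,W,Y} ∋ S.
{E,W}: V⊥S given {E,W} in G with V→· removed — back-door holds.
P(S|do(V)) = Σ_{E,W} P(S|V,E,W)·P(E,W).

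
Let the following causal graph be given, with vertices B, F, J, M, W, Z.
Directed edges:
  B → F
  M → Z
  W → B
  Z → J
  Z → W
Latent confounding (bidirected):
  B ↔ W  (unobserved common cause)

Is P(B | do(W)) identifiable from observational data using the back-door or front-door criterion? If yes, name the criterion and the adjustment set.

desc(W)\{W}={B,F}; candidates ⊆ {J,M,Z}.
W↔B: latent back-door arc(s) into W.
size 0: {}; under {} W still reaches {B,F,J,M,Z} ∋ B.
size 1: {J}, {M}, {Z}; under {J} W still reaches {B,F,M,Z} ∋ B.
size 2: {J,M}, {J,Z}, {M,Z}; under {J,M} W still reaches {B,F,Z} ∋ B.
W↔B cannot be blocked by any observed set — no back-door set.
No mediator lies on a directed W→…→B path.
Neither criterion identifies P(B|do(W)) in this graph.

P(B|do(W)): not identifiable (no BD/FD set).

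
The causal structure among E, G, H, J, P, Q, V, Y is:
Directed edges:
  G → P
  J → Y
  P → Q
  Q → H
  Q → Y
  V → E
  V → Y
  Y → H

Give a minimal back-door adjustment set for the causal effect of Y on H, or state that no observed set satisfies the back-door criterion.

desc(Y)\{Y}={H}; candidates ⊆ {E,G,J,P,Q,V}.
size 0: {}; under {} Y still reaches {E,G,H,J,P,Q,V} ∋ H.
{Q}: Y⊥H given {Q} in G with Y→· removed — back-door holds.

Y→H: minimal back-door set {Q}.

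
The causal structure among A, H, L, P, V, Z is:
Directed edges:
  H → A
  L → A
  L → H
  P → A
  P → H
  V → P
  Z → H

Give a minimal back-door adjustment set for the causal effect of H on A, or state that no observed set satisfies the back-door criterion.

desc(H)\{H}={A}; candidates ⊆ {L,P,V,Z}.
size 0: {}; under {} H still reaches {A,L,P,V,Z} ∋ A.
size 1: {L}, {P}, {V} …(+1); under {L} H still reaches {A,P,V,Z} ∋ A.
{L,P}: H⊥A given {L,P} in G with H→· removed — back-door holds.

H→A: minimal back-door set {L, P}.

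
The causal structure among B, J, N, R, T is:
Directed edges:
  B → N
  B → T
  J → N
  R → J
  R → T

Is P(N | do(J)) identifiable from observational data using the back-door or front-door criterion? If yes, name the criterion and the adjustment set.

desc(J)\{J}={N}; candidates ⊆ {B,R,T}.
∅: J⊥N given ∅ in G with J→· removed — back-door holds.
P(N|do(J)) = P(N|J) — no adjustment needed.

P(N|do(J)): backdoor, adjust for ∅.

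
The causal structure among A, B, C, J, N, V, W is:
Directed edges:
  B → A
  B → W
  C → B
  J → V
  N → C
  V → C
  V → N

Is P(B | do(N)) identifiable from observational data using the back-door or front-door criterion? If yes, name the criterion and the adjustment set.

desc(N)\{N}={A,B,C,W}; candidates ⊆ {J,V}.
size 0: {}; under {} N still reaches {A,B,C,J,V,W} ∋ B.
{V}: N⊥B given {V} in G with N→· removed — back-door holds.
P(B|do(N)) = Σ_{V} P(B|N,V)·P(V).

P(B|do(N)): backdoor, adjust for {V}.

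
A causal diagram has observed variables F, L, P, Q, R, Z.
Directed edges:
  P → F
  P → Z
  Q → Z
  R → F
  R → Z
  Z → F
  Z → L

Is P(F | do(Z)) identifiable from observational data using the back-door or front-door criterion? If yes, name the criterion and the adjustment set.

P(F|do(Z)): backdoor, adjust for {P, R}.

desc(Z)\{Z}={F,L}; candidates ⊆ {P,Q,R}.
size 0: {}; under {} Z still reaches {F,P,Q,R} ∋ F.
size 1: {P}, {Q}, {R}; under {P} Z still reaches {F,Q,R} ∋ F.
{P,R}: Z⊥F given {P,R} in G with Z→· removed — back-door holds.
P(F|do(Z)) = Σ_{P,R} P(F|Z,P,R)·P(P,R).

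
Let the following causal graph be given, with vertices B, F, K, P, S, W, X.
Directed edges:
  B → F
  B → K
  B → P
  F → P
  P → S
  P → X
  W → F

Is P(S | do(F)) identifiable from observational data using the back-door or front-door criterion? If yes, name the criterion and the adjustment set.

P(S|do(F)): backdoor, adjust for {B}.

desc(F)\{F}={P,S,X}; candidates ⊆ {B,K,W}.
size 0: {}; under {} F still reaches {B,K,P,S,W,X} ∋ S.
{B}: F⊥S given {B} in G with F→· removed — back-door holds.
P(S|do(F)) = Σ_{B} P(S|F,B)·P(B).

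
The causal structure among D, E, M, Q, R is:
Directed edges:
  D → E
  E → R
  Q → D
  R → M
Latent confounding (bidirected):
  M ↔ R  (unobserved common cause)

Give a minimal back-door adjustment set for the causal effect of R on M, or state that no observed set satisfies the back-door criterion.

R→M: no observed back-door set.

desc(R)\{R}={M}; candidates ⊆ {D,E,Q}.
R↔M: latent back-door arc(s) into R.
size 0: {}; under {} R still reaches {D,E,M,Q} ∋ M.
size 1: {D}, {E}, {Q}; under {D} R still reaches {E,M} ∋ M.
size 2: {D,E}, {D,Q}, {E,Q}; under {D,E} R still reaches {M} ∋ M.
R↔M cannot be blocked by any observed set — no back-door set.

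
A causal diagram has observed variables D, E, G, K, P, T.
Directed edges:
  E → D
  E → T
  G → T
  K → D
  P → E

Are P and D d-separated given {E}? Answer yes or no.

Bayes-Ball from P | {E} reaches ∅.
D ∉ reach(P|{E}) ⇒ P ⊥ D | {E}.

Yes — P ⊥ D | {E}.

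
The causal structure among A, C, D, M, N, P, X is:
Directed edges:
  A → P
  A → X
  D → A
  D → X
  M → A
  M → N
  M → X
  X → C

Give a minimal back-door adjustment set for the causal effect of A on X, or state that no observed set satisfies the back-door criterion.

desc(A)\{A}={C,P,X}; candidates ⊆ {D,M,N}.
size 0: {}; under {} A still reaches {C,D,M,N,X} ∋ X.
size 1: {D}, {M}, {N}; under {D} A still reaches {C,M,N,X} ∋ X.
{D,M}: A⊥X given {D,M} in G with A→· removed — back-door holds.

A→X: minimal back-door set {D, M}.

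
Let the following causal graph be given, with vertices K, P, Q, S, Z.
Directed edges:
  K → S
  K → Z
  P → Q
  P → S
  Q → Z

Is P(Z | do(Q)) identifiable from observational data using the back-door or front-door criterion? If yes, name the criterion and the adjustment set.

P(Z|do(Q)): backdoor, adjust for ∅.

desc(Q)\{Q}={Z}; candidates ⊆ {K,P,S}.
∅: Q⊥Z given ∅ in G with Q→· removed — back-door holds.
P(Z|do(Q)) = P(Z|Q) — no adjustment needed.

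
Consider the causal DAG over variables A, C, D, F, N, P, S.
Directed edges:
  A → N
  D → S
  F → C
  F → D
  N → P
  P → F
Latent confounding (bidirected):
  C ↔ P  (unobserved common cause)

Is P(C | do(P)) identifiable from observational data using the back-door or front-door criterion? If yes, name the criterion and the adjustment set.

P(C|do(P)): frontdoor, adjust for {F}.

desc(P)\{P}={C,D,F,S}; candidates ⊆ {A,N}.
P↔C: latent back-door arc(s) into P.
size 0: {}; under {} P still reaches {A,C,N} ∋ C.
size 1: {A}, {N}; under {A} P still reaches {C,N} ∋ C.
size 2: {A,N}; under {A,N} P still reaches {C} ∋ C.
P↔C cannot be blocked by any observed set — no back-door set.
{F}: (i) intercepts every directed P→C path; (ii) no back-door P→{F}; (iii) {P} blocks every back-door {F}→C. Front-door holds.
P(C|do(P)) = Σ_{F} P(F|P) Σ_{P'} P(C|F,P')P(P').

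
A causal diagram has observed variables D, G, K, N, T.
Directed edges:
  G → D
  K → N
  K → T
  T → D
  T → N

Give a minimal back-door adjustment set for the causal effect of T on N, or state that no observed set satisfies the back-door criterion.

desc(T)\{T}={D,N}; candidates ⊆ {G,K}.
size 0: {}; under {} T still reaches {K,N} ∋ N.
{K}: T⊥N given {K} in G with T→· removed — back-door holds.

T→N: minimal back-door set {K}.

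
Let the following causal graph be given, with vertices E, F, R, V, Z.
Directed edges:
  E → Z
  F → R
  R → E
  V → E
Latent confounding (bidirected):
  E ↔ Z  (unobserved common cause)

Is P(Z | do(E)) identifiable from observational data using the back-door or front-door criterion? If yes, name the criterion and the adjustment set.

P(Z|do(E)): not identifiable (no BD/FD set).

desc(E)\{E}={Z}; candidates ⊆ {F,R,V}.
E↔Z: latent back-door arc(s) into E.
size 0: {}; under {} E still reaches {F,R,V,Z} ∋ Z.
size 1: {F}, {R}, {V}; under {F} E still reaches {R,V,Z} ∋ Z.
size 2: {F,R}, {F,V}, {R,V}; under {F,R} E still reaches {V,Z} ∋ Z.
E↔Z cannot be blocked by any observed set — no back-door set.
No mediator lies on a directed E→…→Z path.
Neither criterion identifies P(Z|do(E)) in this graph.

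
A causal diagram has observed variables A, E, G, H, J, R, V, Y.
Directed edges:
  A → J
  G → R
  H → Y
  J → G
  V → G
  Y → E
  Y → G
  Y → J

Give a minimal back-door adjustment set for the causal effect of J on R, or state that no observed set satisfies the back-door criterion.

desc(J)\{J}={G,R}; candidates ⊆ {A,E,H,V,Y}.
size 0: {}; under {} J still reaches {A,E,G,H,R,Y} ∋ R.
{Y}: J⊥R given {Y} in G with J→· removed — back-door holds.

J→R: minimal back-door set {Y}.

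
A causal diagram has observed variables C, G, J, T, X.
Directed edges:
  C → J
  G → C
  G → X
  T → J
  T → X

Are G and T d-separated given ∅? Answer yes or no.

Yes — G ⊥ T | ∅.

Bayes-Ball from G | ∅ reaches {C,J,X}.
T ∉ reach(G|∅) ⇒ G ⊥ T | ∅.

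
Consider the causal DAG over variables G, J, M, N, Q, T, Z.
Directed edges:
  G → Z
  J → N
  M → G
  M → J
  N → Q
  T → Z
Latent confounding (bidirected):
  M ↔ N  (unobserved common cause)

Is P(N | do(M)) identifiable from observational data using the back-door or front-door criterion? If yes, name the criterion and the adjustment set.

desc(M)\{M}={G,J,N,Q,Z}; candidates ⊆ {T}.
M↔N: latent back-door arc(s) into M.
size 0: {}; under {} M still reaches {N,Q} ∋ N.
size 1: {T}; under {T} M still reaches {N,Q} ∋ N.
M↔N cannot be blocked by any observed set — no back-door set.
{J}: (i) intercepts every directed M→N path; (ii) no back-door M→{J}; (iii) {M} blocks every back-door {J}→N. Front-door holds.
P(N|do(M)) = Σ_{J} P(J|M) Σ_{M'} P(N|J,M')P(M').

P(N|do(M)): frontdoor, adjust for {J}.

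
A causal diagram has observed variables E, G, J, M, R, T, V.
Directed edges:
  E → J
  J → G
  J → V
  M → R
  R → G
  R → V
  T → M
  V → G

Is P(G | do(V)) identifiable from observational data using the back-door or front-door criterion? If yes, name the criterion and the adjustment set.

P(G|do(V)): backdoor, adjust for {J, R}.

desc(V)\{V}={G}; candidates ⊆ {E,J,M,R,T}.
size 0: {}; under {} V still reaches {E,G,J,M,R,T} ∋ G.
size 1: {E}, {J}, {M} …(+2); under {E} V still reaches {G,J,M,R,T} ∋ G.
{J,R}: V⊥G given {J,R} in G with V→· removed — back-door holds.
P(G|do(V)) = Σ_{J,R} P(G|V,J,R)·P(J,R).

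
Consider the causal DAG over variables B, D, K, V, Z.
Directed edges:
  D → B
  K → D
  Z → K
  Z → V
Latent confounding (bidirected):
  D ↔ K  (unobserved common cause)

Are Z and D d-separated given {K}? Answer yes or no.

No — Z and D are d-connected given {K}.

Bayes-Ball from Z | {K} reaches {B,D,V}.
D ∈ reach(Z|{K}) ⇒ Z ⊥̸ D | {K}.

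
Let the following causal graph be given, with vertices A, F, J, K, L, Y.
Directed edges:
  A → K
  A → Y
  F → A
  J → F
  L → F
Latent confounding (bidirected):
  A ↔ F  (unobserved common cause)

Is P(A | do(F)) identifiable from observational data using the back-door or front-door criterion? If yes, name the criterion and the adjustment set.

desc(F)\{F}={A,K,Y}; candidates ⊆ {J,L}.
F↔A: latent back-door arc(s) into F.
size 0: {}; under {} F still reaches {A,J,K,L,Y} ∋ A.
size 1: {J}, {L}; under {J} F still reaches {A,K,L,Y} ∋ A.
size 2: {J,L}; under {J,L} F still reaches {A,K,Y} ∋ A.
F↔A cannot be blocked by any observed set — no back-door set.
No mediator lies on a directed F→…→A path.
Neither criterion identifies P(A|do(F)) in this graph.

P(A|do(F)): not identifiable (no BD/FD set).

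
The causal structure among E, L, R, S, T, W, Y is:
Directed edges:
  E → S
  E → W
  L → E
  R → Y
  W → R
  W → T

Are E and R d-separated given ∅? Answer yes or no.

Bayes-Ball from E | ∅ reaches {L,R,S,T,W,Y}.
R ∈ reach(E|∅) ⇒ E ⊥̸ R | ∅.

No — E and R are d-connected given ∅.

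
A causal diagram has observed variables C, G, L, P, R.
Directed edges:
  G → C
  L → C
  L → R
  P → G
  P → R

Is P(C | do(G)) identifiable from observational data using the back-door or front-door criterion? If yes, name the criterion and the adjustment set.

desc(G)\{G}={C}; candidates ⊆ {L,P,R}.
∅: G⊥C given ∅ in G with G→· removed — back-door holds.
P(C|do(G)) = P(C|G) — no adjustment needed.

P(C|do(G)): backdoor, adjust for ∅.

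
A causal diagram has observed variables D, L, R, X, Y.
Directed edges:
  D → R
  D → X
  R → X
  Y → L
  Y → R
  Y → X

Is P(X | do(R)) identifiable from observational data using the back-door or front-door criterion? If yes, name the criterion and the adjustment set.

desc(R)\{R}={X}; candidates ⊆ {D,L,Y}.
size 0: {}; under {} R still reaches {D,L,X,Y} ∋ X.
size 1: {D}, {L}, {Y}; under {D} R still reaches {L,X,Y} ∋ X.
{D,Y}: R⊥X given {D,Y} in G with R→· removed — back-door holds.
P(X|do(R)) = Σ_{D,Y} P(X|R,D,Y)·P(D,Y).

P(X|do(R)): backdoor, adjust for {D, Y}.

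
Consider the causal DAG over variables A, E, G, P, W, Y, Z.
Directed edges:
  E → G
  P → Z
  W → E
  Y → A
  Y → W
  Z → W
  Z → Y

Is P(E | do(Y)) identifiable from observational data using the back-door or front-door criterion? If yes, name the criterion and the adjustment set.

P(E|do(Y)): backdoor, adjust for {Z}.

desc(Y)\{Y}={A,E,G,W}; candidates ⊆ {P,Z}.
size 0: {}; under {} Y still reaches {E,G,P,W,Z} ∋ E.
{Z}: Y⊥E given {Z} in G with Y→· removed — back-door holds.
P(E|do(Y)) = Σ_{Z} P(E|Y,Z)·P(Z).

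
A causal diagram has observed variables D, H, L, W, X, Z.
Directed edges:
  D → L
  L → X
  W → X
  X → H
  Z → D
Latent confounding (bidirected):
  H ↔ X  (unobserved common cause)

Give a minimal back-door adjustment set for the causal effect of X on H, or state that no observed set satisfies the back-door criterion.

X→H: no observed back-door set.

desc(X)\{X}={H}; candidates ⊆ {D,L,W,Z}.
X↔H: latent back-door arc(s) into X.
size 0: {}; under {} X still reaches {D,H,L,W,Z} ∋ H.
size 1: {D}, {L}, {W} …(+1); under {D} X still reaches {H,L,W} ∋ H.
size 2: {D,L}, {D,W}, {D,Z} …(+3); under {D,L} X still reaches {H,W} ∋ H.
X↔H cannot be blocked by any observed set — no back-door set.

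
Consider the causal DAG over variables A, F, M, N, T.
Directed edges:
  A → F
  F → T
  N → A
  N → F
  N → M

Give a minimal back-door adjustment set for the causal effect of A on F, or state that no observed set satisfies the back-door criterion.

desc(A)\{A}={F,T}; candidates ⊆ {M,N}.
size 0: {}; under {} A still reaches {F,M,N,T} ∋ F.
{N}: A⊥F given {N} in G with A→· removed — back-door holds.

A→F: minimal back-door set {N}.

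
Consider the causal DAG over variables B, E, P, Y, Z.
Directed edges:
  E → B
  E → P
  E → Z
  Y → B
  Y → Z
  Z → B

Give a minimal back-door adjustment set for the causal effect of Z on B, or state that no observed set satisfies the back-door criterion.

Z→B: minimal back-door set {E, Y}.

desc(Z)\{Z}={B}; candidates ⊆ {E,P,Y}.
size 0: {}; under {} Z still reaches {B,E,P,Y} ∋ B.
size 1: {E}, {P}, {Y}; under {E} Z still reaches {B,Y} ∋ B.
{E,Y}: Z⊥B given {E,Y} in G with Z→· removed — back-door holds.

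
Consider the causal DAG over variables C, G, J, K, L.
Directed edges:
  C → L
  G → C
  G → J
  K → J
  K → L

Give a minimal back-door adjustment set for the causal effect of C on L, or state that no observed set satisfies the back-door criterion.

C→L: minimal back-door set ∅.

desc(C)\{C}={L}; candidates ⊆ {G,J,K}.
∅: C⊥L given ∅ in G with C→· removed — back-door holds.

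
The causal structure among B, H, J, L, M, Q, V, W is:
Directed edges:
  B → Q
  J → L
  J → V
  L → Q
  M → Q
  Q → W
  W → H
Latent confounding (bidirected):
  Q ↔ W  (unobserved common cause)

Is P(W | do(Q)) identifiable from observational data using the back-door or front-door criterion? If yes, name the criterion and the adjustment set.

desc(Q)\{Q}={H,W}; candidates ⊆ {B,J,L,M,V}.
Q↔W: latent back-door arc(s) into Q.
size 0: {}; under {} Q still reaches {B,H,J,L,M,V,W} ∋ W.
size 1: {B}, {J}, {L} …(+2); under {B} Q still reaches {H,J,L,M,V,W} ∋ W.
size 2: {B,J}, {B,L}, {B,M} …(+7); under {B,J} Q still reaches {H,L,M,W} ∋ W.
Q↔W cannot be blocked by any observed set — no back-door set.
No mediator lies on a directed Q→…→W path.
Neither criterion identifies P(W|do(Q)) in this graph.

P(W|do(Q)): not identifiable (no BD/FD set).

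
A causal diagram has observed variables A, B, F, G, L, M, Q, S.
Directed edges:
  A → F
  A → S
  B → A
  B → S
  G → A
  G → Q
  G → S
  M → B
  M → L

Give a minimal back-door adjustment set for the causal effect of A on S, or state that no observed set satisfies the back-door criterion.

A→S: minimal back-door set {B, G}.

desc(A)\{A}={F,S}; candidates ⊆ {B,G,L,M,Q}.
size 0: {}; under {} A still reaches {B,G,L,M,Q,S} ∋ S.
size 1: {B}, {G}, {L} …(+2); under {B} A still reaches {G,Q,S} ∋ S.
{B,G}: A⊥S given {B,G} in G with A→· removed — back-door holds.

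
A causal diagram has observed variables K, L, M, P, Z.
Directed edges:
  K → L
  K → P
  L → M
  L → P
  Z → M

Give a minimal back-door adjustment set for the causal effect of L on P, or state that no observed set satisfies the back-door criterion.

L→P: minimal back-door set {K}.

desc(L)\{L}={M,P}; candidates ⊆ {K,Z}.
size 0: {}; under {} L still reaches {K,P} ∋ P.
{K}: L⊥P given {K} in G with L→· removed — back-door holds.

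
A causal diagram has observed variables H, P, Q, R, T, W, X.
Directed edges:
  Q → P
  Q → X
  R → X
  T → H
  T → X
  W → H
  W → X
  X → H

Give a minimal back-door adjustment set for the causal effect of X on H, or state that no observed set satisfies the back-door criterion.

X→H: minimal back-door set {T, W}.

desc(X)\{X}={H}; candidates ⊆ {P,Q,R,T,W}.
size 0: {}; under {} X still reaches {H,P,Q,R,T,W} ∋ H.
size 1: {P}, {Q}, {R} …(+2); under {P} X still reaches {H,Q,R,T,W} ∋ H.
{T,W}: X⊥H given {T,W} in G with X→· removed — back-door holds.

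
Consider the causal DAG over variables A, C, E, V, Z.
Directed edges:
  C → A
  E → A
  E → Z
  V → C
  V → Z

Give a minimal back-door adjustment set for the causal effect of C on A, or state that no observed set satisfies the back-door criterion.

desc(C)\{C}={A}; candidates ⊆ {E,V,Z}.
∅: C⊥A given ∅ in G with C→· removed — back-door holds.

C→A: minimal back-door set ∅.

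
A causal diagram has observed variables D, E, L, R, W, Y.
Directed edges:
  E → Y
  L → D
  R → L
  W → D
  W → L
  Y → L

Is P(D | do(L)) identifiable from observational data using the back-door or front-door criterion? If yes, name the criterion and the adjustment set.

desc(L)\{L}={D}; candidates ⊆ {E,R,W,Y}.
size 0: {}; under {} L still reaches {D,E,R,W,Y} ∋ D.
{W}: L⊥D given {W} in G with L→· removed — back-door holds.
P(D|do(L)) = Σ_{W} P(D|L,W)·P(W).

P(D|do(L)): backdoor, adjust for {W}.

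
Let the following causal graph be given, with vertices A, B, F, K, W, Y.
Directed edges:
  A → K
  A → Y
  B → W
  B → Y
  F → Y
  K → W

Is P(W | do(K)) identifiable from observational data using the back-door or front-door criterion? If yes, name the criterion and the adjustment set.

desc(K)\{K}={W}; candidates ⊆ {A,B,F,Y}.
∅: K⊥W given ∅ in G with K→· removed — back-door holds.
P(W|do(K)) = P(W|K) — no adjustment needed.

P(W|do(K)): backdoor, adjust for ∅.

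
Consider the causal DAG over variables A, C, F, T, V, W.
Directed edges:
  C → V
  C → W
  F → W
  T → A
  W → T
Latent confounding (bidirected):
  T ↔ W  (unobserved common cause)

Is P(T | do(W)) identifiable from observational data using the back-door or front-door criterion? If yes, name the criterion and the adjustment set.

P(T|do(W)): not identifiable (no BD/FD set).

desc(W)\{W}={A,T}; candidates ⊆ {C,F,V}.
W↔T: latent back-door arc(s) into W.
size 0: {}; under {} W still reaches {A,C,F,T,V} ∋ T.
size 1: {C}, {F}, {V}; under {C} W still reaches {A,F,T} ∋ T.
size 2: {C,F}, {C,V}, {F,V}; under {C,F} W still reaches {A,T} ∋ T.
W↔T cannot be blocked by any observed set — no back-door set.
No mediator lies on a directed W→…→T path.
Neither criterion identifies P(T|do(W)) in this graph.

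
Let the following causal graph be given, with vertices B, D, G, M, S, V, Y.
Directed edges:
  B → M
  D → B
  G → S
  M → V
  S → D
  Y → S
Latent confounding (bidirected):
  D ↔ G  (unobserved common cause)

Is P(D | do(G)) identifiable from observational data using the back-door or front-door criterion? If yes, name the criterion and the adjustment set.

P(D|do(G)): frontdoor, adjust for {S}.

desc(G)\{G}={B,D,M,S,V}; candidates ⊆ {Y}.
G↔D: latent back-door arc(s) into G.
size 0: {}; under {} G still reaches {B,D,M,V} ∋ D.
size 1: {Y}; under {Y} G still reaches {B,D,M,V} ∋ D.
G↔D cannot be blocked by any observed set — no back-door set.
{S}: (i) intercepts every directed G→D path; (ii) no back-door G→{S}; (iii) {G} blocks every back-door {S}→D. Front-door holds.
P(D|do(G)) = Σ_{S} P(S|G) Σ_{G'} P(D|S,G')P(G').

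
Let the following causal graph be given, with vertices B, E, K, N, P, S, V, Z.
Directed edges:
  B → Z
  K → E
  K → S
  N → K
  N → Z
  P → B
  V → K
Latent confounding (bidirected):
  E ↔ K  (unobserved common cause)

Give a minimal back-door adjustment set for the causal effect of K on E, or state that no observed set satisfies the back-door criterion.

K→E: no observed back-door set.

desc(K)\{K}={E,S}; candidates ⊆ {B,N,P,V,Z}.
K↔E: latent back-door arc(s) into K.
size 0: {}; under {} K still reaches {E,N,V,Z} ∋ E.
size 1: {B}, {N}, {P} …(+2); under {B} K still reaches {E,N,V,Z} ∋ E.
size 2: {B,N}, {B,P}, {B,V} …(+7); under {B,N} K still reaches {E,V} ∋ E.
K↔E cannot be blocked by any observed set — no back-door set.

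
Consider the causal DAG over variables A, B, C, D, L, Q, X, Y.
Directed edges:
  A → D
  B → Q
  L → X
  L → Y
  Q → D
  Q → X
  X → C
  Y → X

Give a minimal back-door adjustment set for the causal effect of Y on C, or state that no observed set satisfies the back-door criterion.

Y→C: minimal back-door set {L}.

desc(Y)\{Y}={C,X}; candidates ⊆ {A,B,D,L,Q}.
size 0: {}; under {} Y still reaches {C,L,X} ∋ C.
{L}: Y⊥C given {L} in G with Y→· removed — back-door holds.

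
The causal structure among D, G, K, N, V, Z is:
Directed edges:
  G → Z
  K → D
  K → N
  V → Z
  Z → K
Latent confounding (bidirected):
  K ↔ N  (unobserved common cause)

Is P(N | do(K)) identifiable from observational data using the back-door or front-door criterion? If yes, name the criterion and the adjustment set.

P(N|do(K)): not identifiable (no BD/FD set).

desc(K)\{K}={D,N}; candidates ⊆ {G,V,Z}.
K↔N: latent back-door arc(s) into K.
size 0: {}; under {} K still reaches {G,N,V,Z} ∋ N.
size 1: {G}, {V}, {Z}; under {G} K still reaches {N,V,Z} ∋ N.
size 2: {G,V}, {G,Z}, {V,Z}; under {G,V} K still reaches {N,Z} ∋ N.
K↔N cannot be blocked by any observed set — no back-door set.
No mediator lies on a directed K→…→N path.
Neither criterion identifies P(N|do(K)) in this graph.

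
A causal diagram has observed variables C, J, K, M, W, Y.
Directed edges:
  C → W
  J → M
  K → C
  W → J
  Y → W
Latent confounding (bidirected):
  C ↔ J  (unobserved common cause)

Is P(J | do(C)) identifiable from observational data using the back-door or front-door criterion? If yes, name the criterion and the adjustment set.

P(J|do(C)): frontdoor, adjust for {W}.

desc(C)\{C}={J,M,W}; candidates ⊆ {K,Y}.
C↔J: latent back-door arc(s) into C.
size 0: {}; under {} C still reaches {J,K,M} ∋ J.
size 1: {K}, {Y}; under {K} C still reaches {J,M} ∋ J.
size 2: {K,Y}; under {K,Y} C still reaches {J,M} ∋ J.
C↔J cannot be blocked by any observed set — no back-door set.
{W}: (i) intercepts every directed C→J path; (ii) no back-door C→{W}; (iii) {C} blocks every back-door {W}→J. Front-door holds.
P(J|do(C)) = Σ_{W} P(W|C) Σ_{C'} P(J|W,C')P(C').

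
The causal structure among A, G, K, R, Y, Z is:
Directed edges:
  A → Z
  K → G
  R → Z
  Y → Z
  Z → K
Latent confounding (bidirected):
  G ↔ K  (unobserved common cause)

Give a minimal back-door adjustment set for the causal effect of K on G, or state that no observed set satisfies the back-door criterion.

desc(K)\{K}={G}; candidates ⊆ {A,R,Y,Z}.
K↔G: latent back-door arc(s) into K.
size 0: {}; under {} K still reaches {A,G,R,Y,Z} ∋ G.
size 1: {A}, {R}, {Y} …(+1); under {A} K still reaches {G,R,Y,Z} ∋ G.
size 2: {A,R}, {A,Y}, {A,Z} …(+3); under {A,R} K still reaches {G,Y,Z} ∋ G.
K↔G cannot be blocked by any observed set — no back-door set.

K→G: no observed back-door set.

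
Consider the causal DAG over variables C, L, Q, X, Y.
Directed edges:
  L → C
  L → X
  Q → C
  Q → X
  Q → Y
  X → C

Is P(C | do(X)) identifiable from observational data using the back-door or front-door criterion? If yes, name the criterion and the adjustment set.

desc(X)\{X}={C}; candidates ⊆ {L,Q,Y}.
size 0: {}; under {} X still reaches {C,L,Q,Y} ∋ C.
size 1: {L}, {Q}, {Y}; under {L} X still reaches {C,Q,Y} ∋ C.
{L,Q}: X⊥C given {L,Q} in G with X→· removed — back-door holds.
P(C|do(X)) = Σ_{L,Q} P(C|X,L,Q)·P(L,Q).

P(C|do(X)): backdoor, adjust for {L, Q}.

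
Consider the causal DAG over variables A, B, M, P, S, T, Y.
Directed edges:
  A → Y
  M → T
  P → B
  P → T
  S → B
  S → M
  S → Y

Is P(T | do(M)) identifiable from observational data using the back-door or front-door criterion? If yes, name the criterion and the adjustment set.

P(T|do(M)): backdoor, adjust for ∅.

desc(M)\{M}={T}; candidates ⊆ {A,B,P,S,Y}.
∅: M⊥T given ∅ in G with M→· removed — back-door holds.
P(T|do(M)) = P(T|M) — no adjustment needed.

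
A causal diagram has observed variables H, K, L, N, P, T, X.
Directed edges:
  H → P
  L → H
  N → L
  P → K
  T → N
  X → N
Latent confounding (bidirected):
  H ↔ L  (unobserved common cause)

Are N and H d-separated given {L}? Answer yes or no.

No — N and H are d-connected given {L}.

Bayes-Ball from N | {L} reaches {H,K,P,T,X}.
H ∈ reach(N|{L}) ⇒ N ⊥̸ H | {L}.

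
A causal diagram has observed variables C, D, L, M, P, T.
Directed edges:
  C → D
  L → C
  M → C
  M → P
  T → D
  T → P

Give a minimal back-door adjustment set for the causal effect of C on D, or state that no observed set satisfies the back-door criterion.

desc(C)\{C}={D}; candidates ⊆ {L,M,P,T}.
∅: C⊥D given ∅ in G with C→· removed — back-door holds.

C→D: minimal back-door set ∅.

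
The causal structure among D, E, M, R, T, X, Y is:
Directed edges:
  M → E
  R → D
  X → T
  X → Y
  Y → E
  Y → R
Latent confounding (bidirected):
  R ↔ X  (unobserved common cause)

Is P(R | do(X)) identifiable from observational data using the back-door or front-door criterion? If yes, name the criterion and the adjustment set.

desc(X)\{X}={D,E,R,T,Y}; candidates ⊆ {M}.
X↔R: latent back-door arc(s) into X.
size 0: {}; under {} X still reaches {D,R} ∋ R.
size 1: {M}; under {M} X still reaches {D,R} ∋ R.
X↔R cannot be blocked by any observed set — no back-door set.
{Y}: (i) intercepts every directed X→R path; (ii) no back-door X→{Y}; (iii) {X} blocks every back-door {Y}→R. Front-door holds.
P(R|do(X)) = Σ_{Y} P(Y|X) Σ_{X'} P(R|Y,X')P(X').

P(R|do(X)): frontdoor, adjust for {Y}.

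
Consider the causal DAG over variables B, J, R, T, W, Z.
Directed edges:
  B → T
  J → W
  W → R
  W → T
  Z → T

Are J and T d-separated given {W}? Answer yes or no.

Bayes-Ball from J | {W} reaches ∅.
T ∉ reach(J|{W}) ⇒ J ⊥ T | {W}.

Yes — J ⊥ T | {W}.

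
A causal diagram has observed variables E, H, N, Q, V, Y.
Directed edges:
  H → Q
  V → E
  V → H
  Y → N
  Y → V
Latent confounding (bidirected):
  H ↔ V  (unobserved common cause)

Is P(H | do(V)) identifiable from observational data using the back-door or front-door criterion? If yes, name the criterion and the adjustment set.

desc(V)\{V}={E,H,Q}; candidates ⊆ {N,Y}.
V↔H: latent back-door arc(s) into V.
size 0: {}; under {} V still reaches {H,N,Q,Y} ∋ H.
size 1: {N}, {Y}; under {N} V still reaches {H,Q,Y} ∋ H.
size 2: {N,Y}; under {N,Y} V still reaches {H,Q} ∋ H.
V↔H cannot be blocked by any observed set — no back-door set.
No mediator lies on a directed V→…→H path.
Neither criterion identifies P(H|do(V)) in this graph.

P(H|do(V)): not identifiable (no BD/FD set).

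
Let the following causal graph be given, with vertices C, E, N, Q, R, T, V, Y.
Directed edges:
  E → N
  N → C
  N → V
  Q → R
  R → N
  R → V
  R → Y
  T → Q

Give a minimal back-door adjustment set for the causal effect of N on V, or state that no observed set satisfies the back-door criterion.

desc(N)\{N}={C,V}; candidates ⊆ {E,Q,R,T,Y}.
size 0: {}; under {} N still reaches {E,Q,R,T,V,Y} ∋ V.
{R}: N⊥V given {R} in G with N→· removed — back-door holds.

N→V: minimal back-door set {R}.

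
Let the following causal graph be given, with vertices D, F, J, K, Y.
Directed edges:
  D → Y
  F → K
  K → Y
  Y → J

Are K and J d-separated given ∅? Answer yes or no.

Bayes-Ball from K | ∅ reaches {F,J,Y}.
J ∈ reach(K|∅) ⇒ K ⊥̸ J | ∅.

No — K and J are d-connected given ∅.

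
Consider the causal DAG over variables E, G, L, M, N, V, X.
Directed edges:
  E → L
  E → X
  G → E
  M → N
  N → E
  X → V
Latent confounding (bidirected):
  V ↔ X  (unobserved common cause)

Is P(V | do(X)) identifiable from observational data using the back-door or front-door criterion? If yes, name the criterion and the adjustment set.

desc(X)\{X}={V}; candidates ⊆ {E,G,L,M,N}.
X↔V: latent back-door arc(s) into X.
size 0: {}; under {} X still reaches {E,G,L,M,N,V} ∋ V.
size 1: {E}, {G}, {L} …(+2); under {E} X still reaches {V} ∋ V.
size 2: {E,G}, {E,L}, {E,M} …(+7); under {E,G} X still reaches {V} ∋ V.
X↔V cannot be blocked by any observed set — no back-door set.
No mediator lies on a directed X→…→V path.
Neither criterion identifies P(V|do(X)) in this graph.

P(V|do(X)): not identifiable (no BD/FD set).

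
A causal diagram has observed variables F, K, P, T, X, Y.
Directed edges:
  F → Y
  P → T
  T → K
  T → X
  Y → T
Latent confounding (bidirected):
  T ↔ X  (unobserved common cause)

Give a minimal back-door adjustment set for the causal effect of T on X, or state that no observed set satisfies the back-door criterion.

desc(T)\{T}={K,X}; candidates ⊆ {F,P,Y}.
T↔X: latent back-door arc(s) into T.
size 0: {}; under {} T still reaches {F,P,X,Y} ∋ X.
size 1: {F}, {P}, {Y}; under {F} T still reaches {P,X,Y} ∋ X.
size 2: {F,P}, {F,Y}, {P,Y}; under {F,P} T still reaches {X,Y} ∋ X.
T↔X cannot be blocked by any observed set — no back-door set.

T→X: no observed back-door set.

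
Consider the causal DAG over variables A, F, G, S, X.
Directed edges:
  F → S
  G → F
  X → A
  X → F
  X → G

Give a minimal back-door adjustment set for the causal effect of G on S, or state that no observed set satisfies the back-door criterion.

G→S: minimal back-door set {X}.

desc(G)\{G}={F,S}; candidates ⊆ {A,X}.
size 0: {}; under {} G still reaches {A,F,S,X} ∋ S.
{X}: G⊥S given {X} in G with G→· removed — back-door holds.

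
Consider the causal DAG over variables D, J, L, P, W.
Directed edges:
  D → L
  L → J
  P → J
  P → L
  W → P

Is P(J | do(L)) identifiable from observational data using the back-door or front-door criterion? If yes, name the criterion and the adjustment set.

desc(L)\{L}={J}; candidates ⊆ {D,P,W}.
size 0: {}; under {} L still reaches {D,J,P,W} ∋ J.
{P}: L⊥J given {P} in G with L→· removed — back-door holds.
P(J|do(L)) = Σ_{P} P(J|L,P)·P(P).

P(J|do(L)): backdoor, adjust for {P}.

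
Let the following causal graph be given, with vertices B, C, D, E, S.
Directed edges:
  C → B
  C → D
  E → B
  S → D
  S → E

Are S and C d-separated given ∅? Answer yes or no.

Yes — S ⊥ C | ∅.

Bayes-Ball from S | ∅ reaches {B,D,E}.
C ∉ reach(S|∅) ⇒ S ⊥ C | ∅.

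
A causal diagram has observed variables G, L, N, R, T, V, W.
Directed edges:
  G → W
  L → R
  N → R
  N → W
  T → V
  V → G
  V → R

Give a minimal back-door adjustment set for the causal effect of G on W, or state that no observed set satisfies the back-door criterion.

G→W: minimal back-door set ∅.

desc(G)\{G}={W}; candidates ⊆ {L,N,R,T,V}.
∅: G⊥W given ∅ in G with G→· removed — back-door holds.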